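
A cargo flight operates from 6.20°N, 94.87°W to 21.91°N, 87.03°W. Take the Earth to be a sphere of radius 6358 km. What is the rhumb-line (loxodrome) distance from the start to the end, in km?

Rhumb course C = atan2(Δλ, Δψ) with Δψ = ln[tan(π/4+φ₂/2)/tan(π/4+φ₁/2)] = +0.2837, Δλ = +0.1368 → C = 25.75°
d = R·|Δφ| / |cos C| = 6358·0.27419 / 0.90068 = 1936 km

1936 km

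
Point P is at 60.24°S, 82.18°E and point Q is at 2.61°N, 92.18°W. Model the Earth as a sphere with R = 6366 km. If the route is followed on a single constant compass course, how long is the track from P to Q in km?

Δψ = ln[tan(π/4+φ₂/2)/tan(π/4+φ₁/2)] = +1.3709;  Δφ = +1.0969 rad,  Δλ = -3.0432 rad
q = Δφ/Δψ = 0.8001
d = R·√(Δφ² + q²Δλ²) = 6366·2.67063 = 17001 km

17001 km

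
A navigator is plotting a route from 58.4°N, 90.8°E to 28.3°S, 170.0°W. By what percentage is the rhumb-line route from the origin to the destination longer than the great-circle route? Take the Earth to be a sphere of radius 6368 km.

2.1%

Great circle: σ = 2.0687 rad → d_gc = Rσ = 13173.3 km
Rhumb: Δφ = -1.5132, Δλ = +1.7314, Δψ = -1.7777, q = Δφ/Δψ = 0.8512 → d_rh = R√(Δφ²+q²Δλ²) = 13450.9 km
Excess = (13450.9 − 13173.3) / 13173.3 = 277.6 / 13173.3 = 2.11% ≈ 2.1%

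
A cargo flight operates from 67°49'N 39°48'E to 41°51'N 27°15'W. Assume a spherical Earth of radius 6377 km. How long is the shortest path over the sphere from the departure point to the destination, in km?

4822 km

cos σ = sin φ₁ sin φ₂ + cos φ₁ cos φ₂ cos Δλ
      = sin(67.82°)sin(41.85°) + cos(67.82°)cos(41.85°)cos(-67.05°) = 0.7275
σ = 43.326° → d = Rσ = 6377·0.75618 = 4822 km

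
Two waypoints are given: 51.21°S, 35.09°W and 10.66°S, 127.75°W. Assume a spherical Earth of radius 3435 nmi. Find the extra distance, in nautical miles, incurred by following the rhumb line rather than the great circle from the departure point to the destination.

Great circle: cos σ = sin φ₁ sin φ₂ + cos φ₁ cos φ₂ cos Δλ,  σ = 1.4549 rad → d_gc = 4997.7 nmi
Rhumb line: Δψ = +0.8568, q = Δφ/Δψ = 0.8260, d_rh = R√(Δφ²+q²Δλ²) = 5192.7 nmi
Excess = 5192.7 − 4997.7 = 195.0 ≈ 195 nmi

195 nmi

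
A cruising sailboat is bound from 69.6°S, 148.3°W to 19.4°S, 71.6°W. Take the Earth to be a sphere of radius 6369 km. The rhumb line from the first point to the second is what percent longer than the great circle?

4.4%

Great circle: σ = 1.1735 rad → d_gc = Rσ = 7473.8 km
Rhumb: Δφ = +0.8762, Δλ = +1.3387, Δψ = +1.3699, q = Δφ/Δψ = 0.6396 → d_rh = R√(Δφ²+q²Δλ²) = 7802.1 km
Excess = (7802.1 − 7473.8) / 7473.8 = 328.3 / 7473.8 = 4.39% ≈ 4.4%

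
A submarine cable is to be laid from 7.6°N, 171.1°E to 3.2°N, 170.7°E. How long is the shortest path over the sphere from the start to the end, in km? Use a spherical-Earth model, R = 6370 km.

Haversine: a = sin²(Δφ/2)+cos φ₁ cos φ₂ sin²(Δλ/2) = 0.00149;  σ = 2·atan2(√a,√(1−a))
σ = 4.418° → d = Rσ = 6370·0.07711 = 491 km

491 km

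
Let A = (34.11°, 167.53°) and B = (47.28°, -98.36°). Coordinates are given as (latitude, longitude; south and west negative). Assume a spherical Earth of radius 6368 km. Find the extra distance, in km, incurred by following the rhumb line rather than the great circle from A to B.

Great circle: cos σ = sin φ₁ sin φ₂ + cos φ₁ cos φ₂ cos Δλ,  σ = 1.1899 rad → d_gc = 7577.4 km
Rhumb line: Δψ = +0.3048, q = Δφ/Δψ = 0.7540, d_rh = R√(Δφ²+q²Δλ²) = 8021.6 km
Excess = 8021.6 − 7577.4 = 444.2 ≈ 444 km

444 km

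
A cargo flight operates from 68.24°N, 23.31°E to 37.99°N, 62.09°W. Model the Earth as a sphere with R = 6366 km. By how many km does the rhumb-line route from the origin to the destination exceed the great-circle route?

400 km

Great circle: cos σ = sin φ₁ sin φ₂ + cos φ₁ cos φ₂ cos Δλ,  σ = 0.9334 rad → d_gc = 5942.1 km
Rhumb line: Δψ = -0.9314, q = Δφ/Δψ = 0.5668, d_rh = R√(Δφ²+q²Δλ²) = 6342.3 km
Excess = 6342.3 − 5942.1 = 400.2 ≈ 400 km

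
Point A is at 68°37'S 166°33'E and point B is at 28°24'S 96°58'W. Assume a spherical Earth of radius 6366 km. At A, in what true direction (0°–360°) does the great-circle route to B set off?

θ = atan2( sin Δλ·cos φ₂ ,  cos φ₁ sin φ₂ − sin φ₁ cos φ₂ cos Δλ )
  = atan2(+0.8740, -0.2659) = 106.92°

106.9°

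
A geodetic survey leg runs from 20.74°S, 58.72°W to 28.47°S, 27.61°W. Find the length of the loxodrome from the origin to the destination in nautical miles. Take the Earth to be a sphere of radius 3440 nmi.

1759 nmi

Rhumb course C = atan2(Δλ, Δψ) with Δψ = ln[tan(π/4+φ₂/2)/tan(π/4+φ₁/2)] = -0.1485, Δλ = +0.5430 → C = 105.30°
d = R·|Δφ| / |cos C| = 3440·0.13491 / 0.26389 = 1759 nmi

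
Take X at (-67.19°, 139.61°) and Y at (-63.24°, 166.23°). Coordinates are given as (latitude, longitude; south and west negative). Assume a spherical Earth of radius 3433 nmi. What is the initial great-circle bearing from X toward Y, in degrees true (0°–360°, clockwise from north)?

83.0°

N = sin Δλ·cos φ₂ = +0.2017;  D = cos φ₁ sin φ₂ − sin φ₁ cos φ₂ cos Δλ = +0.0249
initial course = atan2(N, D) = 82.97°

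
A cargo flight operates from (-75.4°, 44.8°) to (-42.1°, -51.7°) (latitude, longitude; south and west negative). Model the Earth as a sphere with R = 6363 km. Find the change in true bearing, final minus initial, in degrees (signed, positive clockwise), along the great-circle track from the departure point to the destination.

+90.0°

At departure: θ₁ = atan2(sin Δλ cos φ₂, cos φ₁ sin φ₂ − sin φ₁ cos φ₂ cos Δλ) = 251.25°
At arrival: θ₂ = atan2(sin Δλ cos φ₁, −cos φ₂ sin φ₁ + sin φ₂ cos φ₁ cos Δλ) = 341.23°
Δθ = θ₂ − θ₁ = +90.0°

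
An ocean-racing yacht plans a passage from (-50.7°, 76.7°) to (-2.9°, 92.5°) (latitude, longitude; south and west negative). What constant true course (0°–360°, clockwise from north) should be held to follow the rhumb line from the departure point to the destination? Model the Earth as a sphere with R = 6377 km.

Δψ = ln[tan(π/4+φ₂/2)/tan(π/4+φ₁/2)] = +0.9792
Δλ = +0.2758 rad (taken the short way round)
course = atan2(Δλ, Δψ) = 15.73°

15.7°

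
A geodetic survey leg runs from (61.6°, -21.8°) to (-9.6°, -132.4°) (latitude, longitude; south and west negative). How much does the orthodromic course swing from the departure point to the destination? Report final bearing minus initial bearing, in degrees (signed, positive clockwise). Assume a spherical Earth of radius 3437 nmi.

-75.8°

At departure: θ₁ = atan2(sin Δλ cos φ₂, cos φ₁ sin φ₂ − sin φ₁ cos φ₂ cos Δλ) = 283.75°
At arrival: θ₂ = atan2(sin Δλ cos φ₁, −cos φ₂ sin φ₁ + sin φ₂ cos φ₁ cos Δλ) = 207.94°
Δθ = θ₂ − θ₁ = -75.8°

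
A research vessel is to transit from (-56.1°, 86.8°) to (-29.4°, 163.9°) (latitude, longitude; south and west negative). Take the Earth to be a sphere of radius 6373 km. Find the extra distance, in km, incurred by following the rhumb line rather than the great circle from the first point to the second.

Great circle: cos σ = sin φ₁ sin φ₂ + cos φ₁ cos φ₂ cos Δλ,  σ = 1.0287 rad → d_gc = 6555.9 km
Rhumb line: Δψ = +0.6509, q = Δφ/Δψ = 0.7159, d_rh = R√(Δφ²+q²Δλ²) = 6820.1 km
Excess = 6820.1 − 6555.9 = 264.2 ≈ 264 km

264 km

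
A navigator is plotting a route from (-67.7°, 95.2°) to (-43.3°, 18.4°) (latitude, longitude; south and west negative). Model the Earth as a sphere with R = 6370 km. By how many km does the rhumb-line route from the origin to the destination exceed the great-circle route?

Great circle: cos σ = sin φ₁ sin φ₂ + cos φ₁ cos φ₂ cos Δλ,  σ = 0.7988 rad → d_gc = 5088.2 km
Rhumb line: Δψ = +0.7840, q = Δφ/Δψ = 0.5432, d_rh = R√(Δφ²+q²Δλ²) = 5372.9 km
Excess = 5372.9 − 5088.2 = 284.7 ≈ 285 km

285 km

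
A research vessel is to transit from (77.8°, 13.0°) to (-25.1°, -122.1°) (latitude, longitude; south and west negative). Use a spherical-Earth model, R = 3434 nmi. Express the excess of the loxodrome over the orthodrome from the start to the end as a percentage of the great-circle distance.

10.9%

Great circle: σ = 2.1534 rad → d_gc = Rσ = 7394.7 nmi
Rhumb: Δφ = -1.7959, Δλ = -2.3579, Δψ = -2.6890, q = Δφ/Δψ = 0.6679 → d_rh = R√(Δφ²+q²Δλ²) = 8202.6 nmi
Excess = (8202.6 − 7394.7) / 7394.7 = 807.9 / 7394.7 = 10.93% ≈ 10.9%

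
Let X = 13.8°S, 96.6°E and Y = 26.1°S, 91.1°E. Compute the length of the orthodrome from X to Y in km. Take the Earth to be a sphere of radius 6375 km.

Haversine: a = sin²(Δφ/2)+cos φ₁ cos φ₂ sin²(Δλ/2) = 0.01348;  σ = 2·atan2(√a,√(1−a))
σ = 13.337° → d = Rσ = 6375·0.23277 = 1484 km

1484 km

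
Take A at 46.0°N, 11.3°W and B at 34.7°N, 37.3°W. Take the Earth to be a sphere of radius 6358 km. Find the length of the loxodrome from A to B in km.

2524 km

Rhumb course C = atan2(Δλ, Δψ) with Δψ = ln[tan(π/4+φ₂/2)/tan(π/4+φ₁/2)] = -0.2598, Δλ = -0.4538 → C = 240.21°
d = R·|Δφ| / |cos C| = 6358·0.19722 / 0.49688 = 2524 km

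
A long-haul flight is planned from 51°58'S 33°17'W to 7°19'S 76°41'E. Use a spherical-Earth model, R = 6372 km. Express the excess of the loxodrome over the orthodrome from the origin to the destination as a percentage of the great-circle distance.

Great circle: σ = 1.6794 rad → d_gc = Rσ = 10701.0 km
Rhumb: Δφ = +0.7793, Δλ = +1.9193, Δψ = +0.9372, q = Δφ/Δψ = 0.8315 → d_rh = R√(Δφ²+q²Δλ²) = 11317.0 km
Excess = (11317.0 − 10701.0) / 10701.0 = 616.0 / 10701.0 = 5.76% ≈ 5.8%

5.8%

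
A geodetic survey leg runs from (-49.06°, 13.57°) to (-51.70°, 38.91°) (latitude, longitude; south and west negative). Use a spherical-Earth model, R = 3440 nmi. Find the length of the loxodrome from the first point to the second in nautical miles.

Δψ = ln[tan(π/4+φ₂/2)/tan(π/4+φ₁/2)] = -0.0723;  Δφ = -0.0461 rad,  Δλ = +0.4423 rad
q = Δφ/Δψ = 0.6375
d = R·√(Δφ² + q²Δλ²) = 3440·0.28567 = 983 nmi

983 nmi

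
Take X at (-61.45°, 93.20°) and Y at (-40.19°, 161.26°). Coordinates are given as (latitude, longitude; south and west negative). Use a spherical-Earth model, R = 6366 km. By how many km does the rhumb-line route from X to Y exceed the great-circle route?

195 km

Great circle: cos σ = sin φ₁ sin φ₂ + cos φ₁ cos φ₂ cos Δλ,  σ = 0.7908 rad → d_gc = 5034.3 km
Rhumb line: Δψ = +0.6015, q = Δφ/Δψ = 0.6169, d_rh = R√(Δφ²+q²Δλ²) = 5229.0 km
Excess = 5229.0 − 5034.3 = 194.7 ≈ 195 km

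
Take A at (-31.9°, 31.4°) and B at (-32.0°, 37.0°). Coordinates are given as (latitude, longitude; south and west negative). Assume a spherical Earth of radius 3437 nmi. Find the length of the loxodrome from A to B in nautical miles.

285 nmi

Δψ = ln[tan(π/4+φ₂/2)/tan(π/4+φ₁/2)] = -0.0021;  Δφ = -0.0017 rad,  Δλ = +0.0977 rad
q = Δφ/Δψ = 0.8485
d = R·√(Δφ² + q²Δλ²) = 3437·0.08295 = 285 nmi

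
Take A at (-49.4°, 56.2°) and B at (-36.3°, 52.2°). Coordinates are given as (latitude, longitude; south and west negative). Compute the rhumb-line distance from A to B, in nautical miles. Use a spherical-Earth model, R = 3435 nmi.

Δψ = ln[tan(π/4+φ₂/2)/tan(π/4+φ₁/2)] = +0.3137;  Δφ = +0.2286 rad,  Δλ = -0.0698 rad
q = Δφ/Δψ = 0.7288
d = R·√(Δφ² + q²Δλ²) = 3435·0.23423 = 805 nmi

805 nmi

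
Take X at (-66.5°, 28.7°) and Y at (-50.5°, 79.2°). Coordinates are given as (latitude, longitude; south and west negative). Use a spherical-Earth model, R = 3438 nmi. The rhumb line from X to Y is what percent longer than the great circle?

Great circle: σ = 0.5177 rad → d_gc = Rσ = 1779.9 nmi
Rhumb: Δφ = +0.2793, Δλ = +0.8814, Δψ = +0.5459, q = Δφ/Δψ = 0.5116 → d_rh = R√(Δφ²+q²Δλ²) = 1823.4 nmi
Excess = (1823.4 − 1779.9) / 1779.9 = 43.5 / 1779.9 = 2.44% ≈ 2.4%

2.4%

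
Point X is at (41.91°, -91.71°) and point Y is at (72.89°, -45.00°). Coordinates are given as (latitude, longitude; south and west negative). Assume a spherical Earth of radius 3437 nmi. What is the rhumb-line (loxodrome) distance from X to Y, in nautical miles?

2323 nmi

Δψ = ln[tan(π/4+φ₂/2)/tan(π/4+φ₁/2)] = +1.0872;  Δφ = +0.5407 rad,  Δλ = +0.8152 rad
q = Δφ/Δψ = 0.4973
d = R·√(Δφ² + q²Δλ²) = 3437·0.67584 = 2323 nmi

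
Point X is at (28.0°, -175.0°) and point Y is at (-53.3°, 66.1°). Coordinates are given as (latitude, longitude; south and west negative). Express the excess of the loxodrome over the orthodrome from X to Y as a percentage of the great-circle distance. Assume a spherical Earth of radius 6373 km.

2.6%

Great circle: σ = 2.2542 rad → d_gc = Rσ = 14365.9 km
Rhumb: Δφ = -1.4190, Δλ = -2.0752, Δψ = -1.6130, q = Δφ/Δψ = 0.8797 → d_rh = R√(Δφ²+q²Δλ²) = 14735.6 km
Excess = (14735.6 − 14365.9) / 14365.9 = 369.7 / 14365.9 = 2.57% ≈ 2.6%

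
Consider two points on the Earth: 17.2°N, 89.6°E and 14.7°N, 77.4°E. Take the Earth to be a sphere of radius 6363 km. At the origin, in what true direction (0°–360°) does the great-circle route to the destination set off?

N = sin Δλ·cos φ₂ = -0.2044;  D = cos φ₁ sin φ₂ − sin φ₁ cos φ₂ cos Δλ = -0.0372
initial course = atan2(N, D) = 259.70°

259.7°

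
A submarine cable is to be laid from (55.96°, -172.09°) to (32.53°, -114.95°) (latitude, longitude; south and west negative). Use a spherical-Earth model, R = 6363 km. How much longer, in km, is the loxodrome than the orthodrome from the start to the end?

Great circle: cos σ = sin φ₁ sin φ₂ + cos φ₁ cos φ₂ cos Δλ,  σ = 0.7931 rad → d_gc = 5046.2 km
Rhumb line: Δψ = -0.5828, q = Δφ/Δψ = 0.7016, d_rh = R√(Δφ²+q²Δλ²) = 5156.9 km
Excess = 5156.9 − 5046.2 = 110.7 ≈ 111 km

111 km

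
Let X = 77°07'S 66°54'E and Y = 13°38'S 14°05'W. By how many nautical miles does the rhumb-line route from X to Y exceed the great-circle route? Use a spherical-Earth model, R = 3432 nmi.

Great circle: cos σ = sin φ₁ sin φ₂ + cos φ₁ cos φ₂ cos Δλ,  σ = 1.3039 rad → d_gc = 4475.0 nmi
Rhumb line: Δψ = +1.9410, q = Δφ/Δψ = 0.5708, d_rh = R√(Δφ²+q²Δλ²) = 4704.0 nmi
Excess = 4704.0 − 4475.0 = 229.0 ≈ 229 nmi

229 nmi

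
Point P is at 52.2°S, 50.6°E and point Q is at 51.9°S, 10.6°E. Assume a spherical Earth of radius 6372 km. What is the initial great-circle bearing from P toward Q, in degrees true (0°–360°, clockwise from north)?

N = sin Δλ·cos φ₂ = -0.3966;  D = cos φ₁ sin φ₂ − sin φ₁ cos φ₂ cos Δλ = -0.1088
initial course = atan2(N, D) = 254.66°

254.7°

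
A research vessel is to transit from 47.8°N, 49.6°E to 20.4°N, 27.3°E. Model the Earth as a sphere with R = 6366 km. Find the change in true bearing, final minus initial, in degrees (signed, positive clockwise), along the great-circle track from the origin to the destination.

Initial bearing θ₁ = atan2(sin Δλ cos φ₂, cos φ₁ sin φ₂ − sin φ₁ cos φ₂ cos Δλ) = 221.06°
Final bearing θ₂ = (initial bearing from the destination back to the start) + 180° = 208.08°
Δθ = θ₂ − θ₁ = -13.0°

-13.0°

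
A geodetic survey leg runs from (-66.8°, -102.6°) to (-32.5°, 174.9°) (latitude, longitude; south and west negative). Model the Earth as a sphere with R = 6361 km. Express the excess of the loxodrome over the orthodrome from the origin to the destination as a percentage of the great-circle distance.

5.8%

Great circle: σ = 1.0037 rad → d_gc = Rσ = 6384.3 km
Rhumb: Δφ = +0.5986, Δλ = -1.4399, Δψ = +0.9831, q = Δφ/Δψ = 0.6090 → d_rh = R√(Δφ²+q²Δλ²) = 6753.5 km
Excess = (6753.5 − 6384.3) / 6384.3 = 369.2 / 6384.3 = 5.78% ≈ 5.8%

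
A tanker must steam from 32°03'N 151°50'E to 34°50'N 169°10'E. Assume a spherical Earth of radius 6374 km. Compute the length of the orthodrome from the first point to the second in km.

1636 km

Haversine: a = sin²(Δφ/2)+cos φ₁ cos φ₂ sin²(Δλ/2) = 0.01639;  σ = 2·atan2(√a,√(1−a))
σ = 14.709° → d = Rσ = 6374·0.25673 = 1636 km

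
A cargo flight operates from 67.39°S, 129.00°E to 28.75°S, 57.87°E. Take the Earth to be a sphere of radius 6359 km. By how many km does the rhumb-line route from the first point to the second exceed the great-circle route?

Great circle: cos σ = sin φ₁ sin φ₂ + cos φ₁ cos φ₂ cos Δλ,  σ = 0.9848 rad → d_gc = 6262.3 km
Rhumb line: Δψ = +1.0856, q = Δφ/Δψ = 0.6212, d_rh = R√(Δφ²+q²Δλ²) = 6514.7 km
Excess = 6514.7 − 6262.3 = 252.4 ≈ 252 km

252 km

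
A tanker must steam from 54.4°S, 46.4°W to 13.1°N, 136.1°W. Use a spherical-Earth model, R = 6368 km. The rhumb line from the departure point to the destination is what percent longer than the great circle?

2.2%

Great circle: σ = 1.7531 rad → d_gc = Rσ = 11163.9 km
Rhumb: Δφ = +1.1781, Δλ = -1.5656, Δψ = +1.3668, q = Δφ/Δψ = 0.8620 → d_rh = R√(Δφ²+q²Δλ²) = 11407.3 km
Excess = (11407.3 − 11163.9) / 11163.9 = 243.4 / 11163.9 = 2.18% ≈ 2.2%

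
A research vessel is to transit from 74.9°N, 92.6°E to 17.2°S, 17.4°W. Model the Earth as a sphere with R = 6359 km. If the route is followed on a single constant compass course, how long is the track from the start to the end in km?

13255 km

Δψ = ln[tan(π/4+φ₂/2)/tan(π/4+φ₁/2)] = -2.3257;  Δφ = -1.6074 rad,  Δλ = -1.9199 rad
q = Δφ/Δψ = 0.6912
d = R·√(Δφ² + q²Δλ²) = 6359·2.08440 = 13255 km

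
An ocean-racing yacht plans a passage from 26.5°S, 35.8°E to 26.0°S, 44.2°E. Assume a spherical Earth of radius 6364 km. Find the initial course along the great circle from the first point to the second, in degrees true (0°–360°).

88.1°

θ = atan2( sin Δλ·cos φ₂ ,  cos φ₁ sin φ₂ − sin φ₁ cos φ₂ cos Δλ )
  = atan2(+0.1313, +0.0044) = 88.07°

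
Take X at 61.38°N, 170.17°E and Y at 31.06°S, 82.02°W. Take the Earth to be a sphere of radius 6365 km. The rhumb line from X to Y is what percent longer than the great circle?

Great circle: σ = 2.1876 rad → d_gc = Rσ = 13923.8 km
Rhumb: Δφ = -1.6134, Δλ = +1.8816, Δψ = -1.9370, q = Δφ/Δψ = 0.8329 → d_rh = R√(Δφ²+q²Δλ²) = 14317.0 km
Excess = (14317.0 − 13923.8) / 13923.8 = 393.2 / 13923.8 = 2.82% ≈ 2.8%

2.8%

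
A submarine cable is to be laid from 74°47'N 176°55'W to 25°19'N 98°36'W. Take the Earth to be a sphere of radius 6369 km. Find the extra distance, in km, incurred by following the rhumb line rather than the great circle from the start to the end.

364 km

Great circle: cos σ = sin φ₁ sin φ₂ + cos φ₁ cos φ₂ cos Δλ,  σ = 1.0920 rad → d_gc = 6955.2 km
Rhumb line: Δψ = -1.5561, q = Δφ/Δψ = 0.5548, d_rh = R√(Δφ²+q²Δλ²) = 7318.9 km
Excess = 7318.9 − 6955.2 = 363.7 ≈ 364 km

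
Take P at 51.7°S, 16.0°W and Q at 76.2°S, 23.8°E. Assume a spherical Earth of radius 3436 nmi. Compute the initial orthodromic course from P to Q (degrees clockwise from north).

N = sin Δλ·cos φ₂ = +0.1527;  D = cos φ₁ sin φ₂ − sin φ₁ cos φ₂ cos Δλ = -0.4581
initial course = atan2(N, D) = 161.57°

161.6°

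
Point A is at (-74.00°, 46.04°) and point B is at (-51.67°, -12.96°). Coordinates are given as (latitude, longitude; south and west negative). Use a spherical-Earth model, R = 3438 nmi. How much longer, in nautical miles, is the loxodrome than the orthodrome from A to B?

Great circle: cos σ = sin φ₁ sin φ₂ + cos φ₁ cos φ₂ cos Δλ,  σ = 0.5696 rad → d_gc = 1958.3 nmi
Rhumb line: Δψ = +0.9054, q = Δφ/Δψ = 0.4304, d_rh = R√(Δφ²+q²Δλ²) = 2029.2 nmi
Excess = 2029.2 − 1958.3 = 70.9 ≈ 71 nmi

71 nmi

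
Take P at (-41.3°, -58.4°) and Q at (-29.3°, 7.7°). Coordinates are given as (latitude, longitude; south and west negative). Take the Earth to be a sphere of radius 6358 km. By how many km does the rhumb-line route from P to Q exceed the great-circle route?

124 km

Great circle: cos σ = sin φ₁ sin φ₂ + cos φ₁ cos φ₂ cos Δλ,  σ = 0.9417 rad → d_gc = 5987.3 km
Rhumb line: Δψ = +0.2576, q = Δφ/Δψ = 0.8131, d_rh = R√(Δφ²+q²Δλ²) = 6111.2 km
Excess = 6111.2 − 5987.3 = 123.9 ≈ 124 km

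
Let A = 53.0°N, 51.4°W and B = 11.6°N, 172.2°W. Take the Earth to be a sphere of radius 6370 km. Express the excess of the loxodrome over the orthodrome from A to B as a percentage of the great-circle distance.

Great circle: σ = 1.7125 rad → d_gc = Rσ = 10908.9 km
Rhumb: Δφ = -0.7226, Δλ = -2.1084, Δψ = -0.8910, q = Δφ/Δψ = 0.8110 → d_rh = R√(Δφ²+q²Δλ²) = 11824.3 km
Excess = (11824.3 − 10908.9) / 10908.9 = 915.4 / 10908.9 = 8.39% ≈ 8.4%

8.4%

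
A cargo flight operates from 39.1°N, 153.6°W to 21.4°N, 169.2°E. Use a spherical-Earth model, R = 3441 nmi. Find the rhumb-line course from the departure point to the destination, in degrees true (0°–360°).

Meridional parts: M(φ₁)=+0.7425, M(φ₂)=+0.3825 → ΔM = -0.3600;  Δλ = -0.6493 rad
tan C = Δλ / ΔM = +1.8033 → C = 240.99°

241.0°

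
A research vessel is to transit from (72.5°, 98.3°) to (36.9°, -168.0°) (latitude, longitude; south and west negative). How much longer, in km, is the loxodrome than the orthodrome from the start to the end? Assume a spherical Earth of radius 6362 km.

531 km

Great circle: cos σ = sin φ₁ sin φ₂ + cos φ₁ cos φ₂ cos Δλ,  σ = 0.9799 rad → d_gc = 6234.1 km
Rhumb line: Δψ = -1.1776, q = Δφ/Δψ = 0.5277, d_rh = R√(Δφ²+q²Δλ²) = 6764.9 km
Excess = 6764.9 − 6234.1 = 530.8 ≈ 531 km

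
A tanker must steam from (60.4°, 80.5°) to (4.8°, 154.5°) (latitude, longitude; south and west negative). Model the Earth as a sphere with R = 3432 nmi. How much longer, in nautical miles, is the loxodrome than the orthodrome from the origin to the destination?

124 nmi

Great circle: cos σ = sin φ₁ sin φ₂ + cos φ₁ cos φ₂ cos Δλ,  σ = 1.3608 rad → d_gc = 4670.4 nmi
Rhumb line: Δψ = -1.2471, q = Δφ/Δψ = 0.7781, d_rh = R√(Δφ²+q²Δλ²) = 4794.5 nmi
Excess = 4794.5 − 4670.4 = 124.1 ≈ 124 nmi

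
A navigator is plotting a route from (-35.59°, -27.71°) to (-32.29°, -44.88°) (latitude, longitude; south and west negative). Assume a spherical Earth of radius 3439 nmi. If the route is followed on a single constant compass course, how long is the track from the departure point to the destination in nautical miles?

Rhumb course C = atan2(Δλ, Δψ) with Δψ = ln[tan(π/4+φ₂/2)/tan(π/4+φ₁/2)] = +0.0694, Δλ = -0.2997 → C = 283.05°
d = R·|Δφ| / |cos C| = 3439·0.05760 / 0.22575 = 877 nmi

877 nmi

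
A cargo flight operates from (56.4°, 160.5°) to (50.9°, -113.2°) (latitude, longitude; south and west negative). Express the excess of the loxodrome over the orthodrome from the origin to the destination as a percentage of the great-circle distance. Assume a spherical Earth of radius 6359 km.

7.0%

Great circle: σ = 0.8381 rad → d_gc = Rσ = 5329.2 km
Rhumb: Δφ = -0.0960, Δλ = +1.5062, Δψ = -0.1622, q = Δφ/Δψ = 0.5916 → d_rh = R√(Δφ²+q²Δλ²) = 5699.6 km
Excess = (5699.6 − 5329.2) / 5329.2 = 370.4 / 5329.2 = 6.9504% ≈ 7.0%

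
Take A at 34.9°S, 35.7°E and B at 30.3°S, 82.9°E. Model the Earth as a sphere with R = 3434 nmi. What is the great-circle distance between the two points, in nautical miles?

Haversine: a = sin²(Δφ/2)+cos φ₁ cos φ₂ sin²(Δλ/2) = 0.11511;  σ = 2·atan2(√a,√(1−a))
σ = 39.665° → d = Rσ = 3434·0.69229 = 2377 nmi

2377 nmi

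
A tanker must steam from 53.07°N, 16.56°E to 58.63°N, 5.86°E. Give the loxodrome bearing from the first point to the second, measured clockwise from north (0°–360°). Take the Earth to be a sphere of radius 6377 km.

312.8°

Meridional parts: M(φ₁)=+1.0969, M(φ₂)=+1.2701 → ΔM = +0.1732;  Δλ = -0.1868 rad
tan C = Δλ / ΔM = -1.0780 → C = 312.85°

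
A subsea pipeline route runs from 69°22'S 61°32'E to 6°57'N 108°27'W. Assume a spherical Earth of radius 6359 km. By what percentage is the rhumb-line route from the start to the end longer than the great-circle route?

Great circle: σ = 2.0462 rad → d_gc = Rσ = 13011.8 km
Rhumb: Δφ = +1.3320, Δλ = -2.9668, Δψ = +1.8252, q = Δφ/Δψ = 0.7298 → d_rh = R√(Δφ²+q²Δλ²) = 16164.6 km
Excess = (16164.6 − 13011.8) / 13011.8 = 3152.8 / 13011.8 = 24.23% ≈ 24.2%

24.2%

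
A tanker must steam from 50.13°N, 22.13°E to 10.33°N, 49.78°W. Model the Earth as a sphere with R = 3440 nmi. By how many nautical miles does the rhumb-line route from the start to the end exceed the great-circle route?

Great circle: cos σ = sin φ₁ sin φ₂ + cos φ₁ cos φ₂ cos Δλ,  σ = 1.2308 rad → d_gc = 4234.1 nmi
Rhumb line: Δψ = -0.8329, q = Δφ/Δψ = 0.8340, d_rh = R√(Δφ²+q²Δλ²) = 4321.4 nmi
Excess = 4321.4 − 4234.1 = 87.3 ≈ 87 nmi

87 nmi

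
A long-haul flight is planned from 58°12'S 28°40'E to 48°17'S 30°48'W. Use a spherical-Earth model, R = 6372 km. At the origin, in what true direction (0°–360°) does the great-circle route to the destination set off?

259.5°

N = sin Δλ·cos φ₂ = -0.5732;  D = cos φ₁ sin φ₂ − sin φ₁ cos φ₂ cos Δλ = -0.1060
initial course = atan2(N, D) = 259.52°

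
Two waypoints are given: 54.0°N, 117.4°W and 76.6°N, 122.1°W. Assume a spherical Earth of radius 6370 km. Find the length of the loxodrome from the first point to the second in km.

Rhumb course C = atan2(Δλ, Δψ) with Δψ = ln[tan(π/4+φ₂/2)/tan(π/4+φ₁/2)] = +1.0174, Δλ = -0.0820 → C = 355.39°
d = R·|Δφ| / |cos C| = 6370·0.39444 / 0.99677 = 2521 km

2521 km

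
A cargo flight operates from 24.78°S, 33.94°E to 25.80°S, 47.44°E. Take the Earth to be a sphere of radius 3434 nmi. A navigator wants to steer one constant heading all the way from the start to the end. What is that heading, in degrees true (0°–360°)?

94.8°

Meridional parts: M(φ₁)=-0.4466, M(φ₂)=-0.4663 → ΔM = -0.0197;  Δλ = +0.2356 rad
tan C = Δλ / ΔM = -11.9666 → C = 94.78°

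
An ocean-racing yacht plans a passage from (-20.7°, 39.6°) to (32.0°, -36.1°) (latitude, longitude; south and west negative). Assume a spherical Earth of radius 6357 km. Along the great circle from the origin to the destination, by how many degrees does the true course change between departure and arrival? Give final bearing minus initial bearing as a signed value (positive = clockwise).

Initial bearing θ₁ = atan2(sin Δλ cos φ₂, cos φ₁ sin φ₂ − sin φ₁ cos φ₂ cos Δλ) = 304.73°
Final bearing θ₂ = (initial bearing from the destination back to the start) + 180° = 294.97°
Δθ = θ₂ − θ₁ = -9.8°

-9.8°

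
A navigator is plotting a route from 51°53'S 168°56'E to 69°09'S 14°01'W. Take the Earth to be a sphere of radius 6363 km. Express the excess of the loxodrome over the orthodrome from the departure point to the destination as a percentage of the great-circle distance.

Great circle: σ = 1.0288 rad → d_gc = Rσ = 6546.4 km
Rhumb: Δφ = -0.3014, Δλ = +3.0901, Δψ = -0.6300, q = Δφ/Δψ = 0.4783 → d_rh = R√(Δφ²+q²Δλ²) = 9598.4 km
Excess = (9598.4 − 6546.4) / 6546.4 = 3052.0 / 6546.4 = 46.62% ≈ 46.6%

46.6%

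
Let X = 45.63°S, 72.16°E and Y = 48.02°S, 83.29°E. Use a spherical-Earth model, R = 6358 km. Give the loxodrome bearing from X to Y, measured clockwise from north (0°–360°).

Meridional parts: M(φ₁)=-0.8970, M(φ₂)=-0.9580 → ΔM = -0.0610;  Δλ = +0.1943 rad
tan C = Δλ / ΔM = -3.1856 → C = 107.43°

107.4°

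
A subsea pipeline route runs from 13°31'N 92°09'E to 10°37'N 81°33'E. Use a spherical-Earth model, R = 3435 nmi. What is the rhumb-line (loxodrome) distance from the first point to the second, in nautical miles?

Rhumb course C = atan2(Δλ, Δψ) with Δψ = ln[tan(π/4+φ₂/2)/tan(π/4+φ₁/2)] = -0.0518, Δλ = -0.1850 → C = 254.37°
d = R·|Δφ| / |cos C| = 3435·0.05061 / 0.26945 = 645 nmi

645 nmi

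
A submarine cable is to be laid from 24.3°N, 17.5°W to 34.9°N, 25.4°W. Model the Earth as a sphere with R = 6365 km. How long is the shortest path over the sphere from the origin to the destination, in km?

cos σ = sin φ₁ sin φ₂ + cos φ₁ cos φ₂ cos Δλ
      = sin(24.30°)sin(34.90°) + cos(24.30°)cos(34.90°)cos(-7.90°) = 0.9758
σ = 12.620° → d = Rσ = 6365·0.22026 = 1402 km

1402 km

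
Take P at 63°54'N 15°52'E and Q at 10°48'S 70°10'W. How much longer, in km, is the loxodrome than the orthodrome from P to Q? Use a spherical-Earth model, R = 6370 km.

Great circle: cos σ = sin φ₁ sin φ₂ + cos φ₁ cos φ₂ cos Δλ,  σ = 1.7096 rad → d_gc = 10890.3 km
Rhumb line: Δψ = -1.6516, q = Δφ/Δψ = 0.7894, d_rh = R√(Δφ²+q²Δλ²) = 11224.3 km
Excess = 11224.3 − 10890.3 = 334.0 ≈ 334 km

334 km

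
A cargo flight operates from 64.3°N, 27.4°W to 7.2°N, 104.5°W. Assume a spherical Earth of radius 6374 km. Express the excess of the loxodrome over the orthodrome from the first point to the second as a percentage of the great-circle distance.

3.4%

Great circle: σ = 1.3603 rad → d_gc = Rσ = 8670.3 km
Rhumb: Δφ = -0.9966, Δλ = -1.3456, Δψ = -1.3519, q = Δφ/Δψ = 0.7372 → d_rh = R√(Δφ²+q²Δλ²) = 8962.6 km
Excess = (8962.6 − 8670.3) / 8670.3 = 292.3 / 8670.3 = 3.37% ≈ 3.4%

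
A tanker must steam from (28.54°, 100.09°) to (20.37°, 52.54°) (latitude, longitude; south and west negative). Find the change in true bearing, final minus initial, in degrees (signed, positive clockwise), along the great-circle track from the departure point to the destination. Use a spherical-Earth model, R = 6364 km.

-20.7°

Initial bearing θ₁ = atan2(sin Δλ cos φ₂, cos φ₁ sin φ₂ − sin φ₁ cos φ₂ cos Δλ) = 270.29°
Final bearing θ₂ = (initial bearing from the destination back to the start) + 180° = 249.57°
Δθ = θ₂ − θ₁ = -20.7°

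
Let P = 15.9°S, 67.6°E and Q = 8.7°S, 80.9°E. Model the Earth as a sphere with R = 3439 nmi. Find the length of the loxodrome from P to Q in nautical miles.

Rhumb course C = atan2(Δλ, Δψ) with Δψ = ln[tan(π/4+φ₂/2)/tan(π/4+φ₁/2)] = +0.1287, Δλ = +0.2321 → C = 60.99°
d = R·|Δφ| / |cos C| = 3439·0.12566 / 0.48492 = 891 nmi

891 nmi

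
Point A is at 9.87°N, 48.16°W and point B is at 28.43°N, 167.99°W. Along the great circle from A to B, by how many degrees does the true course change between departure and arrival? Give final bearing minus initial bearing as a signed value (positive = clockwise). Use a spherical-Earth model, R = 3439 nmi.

-59.7°

Initial bearing θ₁ = atan2(sin Δλ cos φ₂, cos φ₁ sin φ₂ − sin φ₁ cos φ₂ cos Δλ) = 305.49°
Final bearing θ₂ = (initial bearing from the destination back to the start) + 180° = 245.80°
Δθ = θ₂ − θ₁ = -59.7°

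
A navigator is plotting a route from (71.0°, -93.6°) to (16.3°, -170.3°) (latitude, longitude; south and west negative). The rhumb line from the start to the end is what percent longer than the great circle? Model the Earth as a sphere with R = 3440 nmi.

4.3%

Great circle: σ = 1.2268 rad → d_gc = Rσ = 4220.2 nmi
Rhumb: Δφ = -0.9547, Δλ = -1.3387, Δψ = -1.4993, q = Δφ/Δψ = 0.6368 → d_rh = R√(Δφ²+q²Δλ²) = 4402.7 nmi
Excess = (4402.7 − 4220.2) / 4220.2 = 182.5 / 4220.2 = 4.32% ≈ 4.3%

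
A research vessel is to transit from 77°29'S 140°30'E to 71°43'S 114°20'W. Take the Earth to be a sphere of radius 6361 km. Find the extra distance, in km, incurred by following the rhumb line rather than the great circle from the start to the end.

398 km

Great circle: cos σ = sin φ₁ sin φ₂ + cos φ₁ cos φ₂ cos Δλ,  σ = 0.4295 rad → d_gc = 2732.2 km
Rhumb line: Δψ = +0.3835, q = Δφ/Δψ = 0.2625, d_rh = R√(Δφ²+q²Δλ²) = 3130.6 km
Excess = 3130.6 − 2732.2 = 398.4 ≈ 398 km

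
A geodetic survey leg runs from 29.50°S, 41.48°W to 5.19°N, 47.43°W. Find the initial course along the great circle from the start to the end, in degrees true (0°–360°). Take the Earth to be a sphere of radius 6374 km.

N = sin Δλ·cos φ₂ = -0.1032;  D = cos φ₁ sin φ₂ − sin φ₁ cos φ₂ cos Δλ = +0.5665
initial course = atan2(N, D) = 349.67°

349.7°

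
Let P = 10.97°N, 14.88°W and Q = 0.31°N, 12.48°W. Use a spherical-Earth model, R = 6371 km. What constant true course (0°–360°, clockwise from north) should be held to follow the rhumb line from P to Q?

Meridional parts: M(φ₁)=+0.1926, M(φ₂)=+0.0054 → ΔM = -0.1872;  Δλ = +0.0419 rad
tan C = Δλ / ΔM = -0.2237 → C = 167.39°

167.4°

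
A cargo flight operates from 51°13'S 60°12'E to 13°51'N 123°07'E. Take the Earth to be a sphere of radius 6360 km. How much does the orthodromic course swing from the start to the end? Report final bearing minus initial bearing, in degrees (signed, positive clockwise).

At departure: θ₁ = atan2(sin Δλ cos φ₂, cos φ₁ sin φ₂ − sin φ₁ cos φ₂ cos Δλ) = 60.23°
At arrival: θ₂ = atan2(sin Δλ cos φ₁, −cos φ₂ sin φ₁ + sin φ₂ cos φ₁ cos Δλ) = 34.05°
Δθ = θ₂ − θ₁ = -26.2°

-26.2°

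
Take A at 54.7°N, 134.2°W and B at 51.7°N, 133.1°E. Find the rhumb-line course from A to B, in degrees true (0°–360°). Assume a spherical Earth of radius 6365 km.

266.9°

Δψ = ln[tan(π/4+φ₂/2)/tan(π/4+φ₁/2)] = -0.0875
Δλ = -1.6179 rad (taken the short way round)
course = atan2(Δλ, Δψ) = 266.91°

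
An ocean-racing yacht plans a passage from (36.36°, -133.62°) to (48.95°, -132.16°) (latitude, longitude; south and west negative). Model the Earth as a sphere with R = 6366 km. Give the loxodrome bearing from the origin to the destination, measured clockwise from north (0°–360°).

Δψ = ln[tan(π/4+φ₂/2)/tan(π/4+φ₁/2)] = +0.3004
Δλ = +0.0255 rad (taken the short way round)
course = atan2(Δλ, Δψ) = 4.85°

4.8°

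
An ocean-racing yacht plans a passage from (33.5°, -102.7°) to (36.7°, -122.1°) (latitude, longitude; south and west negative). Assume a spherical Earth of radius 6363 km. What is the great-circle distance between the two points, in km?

1795 km

cos σ = sin φ₁ sin φ₂ + cos φ₁ cos φ₂ cos Δλ
      = sin(33.50°)sin(36.70°) + cos(33.50°)cos(36.70°)cos(-19.40°) = 0.9605
σ = 16.162° → d = Rσ = 6363·0.28207 = 1795 km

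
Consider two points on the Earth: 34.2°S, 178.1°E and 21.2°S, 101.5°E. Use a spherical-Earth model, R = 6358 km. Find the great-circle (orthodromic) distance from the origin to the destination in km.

Haversine: a = sin²(Δφ/2)+cos φ₁ cos φ₂ sin²(Δλ/2) = 0.30902;  σ = 2·atan2(√a,√(1−a))
σ = 67.545° → d = Rσ = 6358·1.17887 = 7495 km

7495 km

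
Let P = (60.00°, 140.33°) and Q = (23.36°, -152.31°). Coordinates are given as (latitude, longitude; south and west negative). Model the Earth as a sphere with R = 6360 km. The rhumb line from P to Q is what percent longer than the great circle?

Great circle: σ = 1.0239 rad → d_gc = Rσ = 6511.7 km
Rhumb: Δφ = -0.6395, Δλ = +1.1757, Δψ = -0.8975, q = Δφ/Δψ = 0.7126 → d_rh = R√(Δφ²+q²Δλ²) = 6702.8 km
Excess = (6702.8 − 6511.7) / 6511.7 = 191.1 / 6511.7 = 2.93% ≈ 2.9%

2.9%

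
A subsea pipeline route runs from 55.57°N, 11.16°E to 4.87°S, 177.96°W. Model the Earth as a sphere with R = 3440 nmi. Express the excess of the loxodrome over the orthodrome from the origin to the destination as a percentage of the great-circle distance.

Great circle: σ = 2.2475 rad → d_gc = Rσ = 7731.5 nmi
Rhumb: Δφ = -1.0549, Δλ = +2.9824, Δψ = -1.2568, q = Δφ/Δψ = 0.8393 → d_rh = R√(Δφ²+q²Δλ²) = 9344.5 nmi
Excess = (9344.5 − 7731.5) / 7731.5 = 1613.0 / 7731.5 = 20.86% ≈ 20.9%

20.9%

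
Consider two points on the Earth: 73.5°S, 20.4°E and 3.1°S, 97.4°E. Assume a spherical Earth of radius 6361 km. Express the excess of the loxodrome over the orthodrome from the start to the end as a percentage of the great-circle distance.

Great circle: σ = 1.4549 rad → d_gc = Rσ = 9254.5 km
Rhumb: Δφ = +1.2287, Δλ = +1.3439, Δψ = +1.8769, q = Δφ/Δψ = 0.6546 → d_rh = R√(Δφ²+q²Δλ²) = 9612.7 km
Excess = (9612.7 − 9254.5) / 9254.5 = 358.2 / 9254.5 = 3.87% ≈ 3.9%

3.9%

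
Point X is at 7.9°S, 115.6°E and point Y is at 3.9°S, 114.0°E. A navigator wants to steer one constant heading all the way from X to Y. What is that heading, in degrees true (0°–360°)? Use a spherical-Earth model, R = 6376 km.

338.3°

Δψ = ln[tan(π/4+φ₂/2)/tan(π/4+φ₁/2)] = +0.0702
Δλ = -0.0279 rad (taken the short way round)
course = atan2(Δλ, Δψ) = 338.31°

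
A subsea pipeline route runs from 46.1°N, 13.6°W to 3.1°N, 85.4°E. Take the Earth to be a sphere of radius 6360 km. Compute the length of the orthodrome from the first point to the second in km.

Haversine: a = sin²(Δφ/2)+cos φ₁ cos φ₂ sin²(Δλ/2) = 0.53467;  σ = 2·atan2(√a,√(1−a))
σ = 93.976° → d = Rσ = 6360·1.64020 = 10432 km

10432 km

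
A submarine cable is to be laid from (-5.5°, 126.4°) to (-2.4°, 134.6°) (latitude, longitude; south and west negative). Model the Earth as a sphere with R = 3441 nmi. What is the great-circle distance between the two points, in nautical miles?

525 nmi

cos σ = sin φ₁ sin φ₂ + cos φ₁ cos φ₂ cos Δλ
      = sin(-5.50°)sin(-2.40°) + cos(-5.50°)cos(-2.40°)cos(8.20°) = 0.9884
σ = 8.747° → d = Rσ = 3441·0.15267 = 525 nmi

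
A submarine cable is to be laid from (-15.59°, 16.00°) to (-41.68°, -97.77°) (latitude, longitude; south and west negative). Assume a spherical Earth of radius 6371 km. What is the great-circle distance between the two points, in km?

Haversine: a = sin²(Δφ/2)+cos φ₁ cos φ₂ sin²(Δλ/2) = 0.55563;  σ = 2·atan2(√a,√(1−a))
σ = 96.387° → d = Rσ = 6371·1.68228 = 10718 km

10718 km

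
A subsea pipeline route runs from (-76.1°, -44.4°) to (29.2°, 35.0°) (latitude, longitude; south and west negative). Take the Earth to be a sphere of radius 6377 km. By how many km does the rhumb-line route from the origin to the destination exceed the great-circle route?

352 km

Great circle: cos σ = sin φ₁ sin φ₂ + cos φ₁ cos φ₂ cos Δλ,  σ = 2.0208 rad → d_gc = 12886.9 km
Rhumb line: Δψ = +2.6378, q = Δφ/Δψ = 0.6967, d_rh = R√(Δφ²+q²Δλ²) = 13238.8 km
Excess = 13238.8 − 12886.9 = 351.9 ≈ 352 km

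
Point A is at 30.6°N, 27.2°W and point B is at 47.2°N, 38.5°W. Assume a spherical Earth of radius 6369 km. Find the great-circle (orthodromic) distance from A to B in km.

Haversine: a = sin²(Δφ/2)+cos φ₁ cos φ₂ sin²(Δλ/2) = 0.02651;  σ = 2·atan2(√a,√(1−a))
σ = 18.740° → d = Rσ = 6369·0.32708 = 2083 km

2083 km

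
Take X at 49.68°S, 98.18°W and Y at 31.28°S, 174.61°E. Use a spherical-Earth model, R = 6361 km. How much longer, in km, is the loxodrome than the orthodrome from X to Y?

Great circle: cos σ = sin φ₁ sin φ₂ + cos φ₁ cos φ₂ cos Δλ,  σ = 1.1343 rad → d_gc = 7215.1 km
Rhumb line: Δψ = +0.4268, q = Δφ/Δψ = 0.7525, d_rh = R√(Δφ²+q²Δλ²) = 7567.0 km
Excess = 7567.0 − 7215.1 = 351.9 ≈ 352 km

352 km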